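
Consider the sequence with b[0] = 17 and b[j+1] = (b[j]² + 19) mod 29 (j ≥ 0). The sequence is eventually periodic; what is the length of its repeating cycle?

4

b[0] = 17, b[1] = 18, b[2] = 24, b[3] = 15, b[4] = 12, b[5] = 18.
Since b[5] = b[1] = 18, the sequence is eventually periodic: after a pre-period of length 1 it cycles with period 4.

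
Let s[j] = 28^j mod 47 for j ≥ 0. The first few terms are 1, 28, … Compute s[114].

42

s[0] = 1,  s[1] = 28,  s[2] = 32,  s[3] = 3,  s[4] = 37,  s[5] = 2,  s[6] = 9,  s[7] = 17,  s[8] = 6,  s[9] = 27,  s[10] = 4,  s[11] = 18,  s[12] = 34,  s[13] = 12,  s[14] = 7,  s[15] = 8,  s[16] = 36,  s[17] = 21,  s[18] = 24,  s[19] = 14,  s[20] = 16,  s[21] = 25,  s[22] = 42,  s[23] = 1.
The sequence repeats with period 23.
(114 - 0) mod 23 = 22, so s[114] = s[22] = 42.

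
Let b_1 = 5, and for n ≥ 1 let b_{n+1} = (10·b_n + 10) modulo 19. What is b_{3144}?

0

Listing terms: b_1 = 5; b_2 = 3; b_3 = 2; b_4 = 11; b_5 = 6; b_6 = 13; b_7 = 7; b_8 = 4; b_9 = 12; b_{10} = 16; b_{11} = 18; b_{12} = 0; b_{13} = 10; b_{14} = 15; b_{15} = 8; b_{16} = 14; b_{17} = 17; b_{18} = 9; b_{19} = 5.
Since b_{19} = b_1 = 5, the sequence is periodic with period 18.
So b_{3144} = b_{1 + ((3144-1) mod 18)} = b_{12} = 0.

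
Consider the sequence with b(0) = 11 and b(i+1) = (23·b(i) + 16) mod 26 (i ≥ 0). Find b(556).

25

Computing terms: b(0) = 11,  b(1) = 9,  b(2) = 15,  b(3) = 23,  b(4) = 25,  b(5) = 19,  b(6) = 11.
The sequence repeats with period 6.
So b(556) = b(0 + ((556-0) mod 6)) = b(4) = 25.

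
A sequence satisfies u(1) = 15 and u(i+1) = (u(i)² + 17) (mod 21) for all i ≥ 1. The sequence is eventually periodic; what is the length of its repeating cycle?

u(1) = 15,  u(2) = 11,  u(3) = 12,  u(4) = 14,  u(5) = 3,  u(6) = 5,  u(7) = 0,  u(8) = 17,  u(9) = 12.
Since u(9) = u(3) = 12, the sequence is eventually periodic: after a pre-period of length 2 it cycles with period 6.

6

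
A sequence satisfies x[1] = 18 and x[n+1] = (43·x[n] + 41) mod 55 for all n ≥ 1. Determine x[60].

Listing terms: x[1] = 18,  x[2] = 45,  x[3] = 51,  x[4] = 34,  x[5] = 18.
Since x[5] = x[1] = 18, the sequence is periodic with period 4.
So x[60] = x[1 + ((60-1) mod 4)] = x[4] = 34.

34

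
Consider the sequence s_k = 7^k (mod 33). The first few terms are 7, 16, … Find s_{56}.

s_1 = 7; s_2 = 16; s_3 = 13; s_4 = 25; s_5 = 10; s_6 = 4; s_7 = 28; s_8 = 31; s_9 = 19; s_{10} = 1; s_{11} = 7.
Since s_{11} = s_1 = 7, the sequence is periodic with period 10.
So s_{56} = s_{1 + ((56-1) mod 10)} = s_6 = 4.

4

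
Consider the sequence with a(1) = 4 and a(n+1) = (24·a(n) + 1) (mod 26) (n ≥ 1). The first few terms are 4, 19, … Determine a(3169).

Listing terms: a(1) = 4; a(2) = 19; a(3) = 15; a(4) = 23; a(5) = 7; a(6) = 13; a(7) = 1; a(8) = 25; a(9) = 3; a(10) = 21; a(11) = 11; a(12) = 5; a(13) = 17; a(14) = 19.
Since a(14) = a(2) = 19, the sequence is eventually periodic: after a pre-period of length 1 it cycles with period 12.
For n ≥ 2, a(n) depends only on (n - 2) mod 12. (3169 - 2) mod 12 = 11, so a(3169) = a(13) = 17.

17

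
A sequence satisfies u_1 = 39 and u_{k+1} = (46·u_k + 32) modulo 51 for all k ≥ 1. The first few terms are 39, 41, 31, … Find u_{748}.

9

Listing terms: u_1 = 39, u_2 = 41, u_3 = 31, u_4 = 30, u_5 = 35, u_6 = 10, u_7 = 33, u_8 = 20, u_9 = 34, u_{10} = 15, u_{11} = 8, u_{12} = 43, u_{13} = 21, u_{14} = 29, u_{15} = 40, u_{16} = 36, u_{17} = 5, u_{18} = 7, u_{19} = 48, u_{20} = 47, u_{21} = 1, u_{22} = 27, u_{23} = 50, u_{24} = 37, u_{25} = 0, u_{26} = 32, u_{27} = 25, u_{28} = 9, u_{29} = 38, u_{30} = 46, u_{31} = 6, u_{32} = 2, u_{33} = 22, u_{34} = 24, u_{35} = 14, u_{36} = 13, u_{37} = 18, u_{38} = 44, u_{39} = 16, u_{40} = 3, u_{41} = 17, u_{42} = 49, u_{43} = 42, u_{44} = 26, u_{45} = 4, u_{46} = 12, u_{47} = 23, u_{48} = 19, u_{49} = 39.
The sequence repeats with period 48.
So u_{748} = u_{1 + ((748-1) mod 48)} = u_{28} = 9.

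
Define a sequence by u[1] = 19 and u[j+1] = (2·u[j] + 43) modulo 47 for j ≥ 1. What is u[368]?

35

Listing terms: u[1] = 19,  u[2] = 34,  u[3] = 17,  u[4] = 30,  u[5] = 9,  u[6] = 14,  u[7] = 24,  u[8] = 44,  u[9] = 37,  u[10] = 23,  u[11] = 42,  u[12] = 33,  u[13] = 15,  u[14] = 26,  u[15] = 1,  u[16] = 45,  u[17] = 39,  u[18] = 27,  u[19] = 3,  u[20] = 2,  u[21] = 0,  u[22] = 43,  u[23] = 35,  u[24] = 19.
Since u[24] = u[1] = 19, the sequence is periodic with period 23.
So u[368] = u[1 + ((368-1) mod 23)] = u[23] = 35.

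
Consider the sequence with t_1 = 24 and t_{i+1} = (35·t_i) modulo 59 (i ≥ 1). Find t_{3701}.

Listing terms: t_1 = 24; t_2 = 14; t_3 = 18; t_4 = 40; t_5 = 43; t_6 = 30; t_7 = 47; t_8 = 52; t_9 = 50; t_{10} = 39; t_{11} = 8; t_{12} = 44; t_{13} = 6; t_{14} = 33; t_{15} = 34; t_{16} = 10; t_{17} = 55; t_{18} = 37; t_{19} = 56; t_{20} = 13; t_{21} = 42; t_{22} = 54; t_{23} = 2; t_{24} = 11; t_{25} = 31; t_{26} = 23; t_{27} = 38; t_{28} = 32; t_{29} = 58; t_{30} = 24.
The sequence repeats with period 29.
So t_{3701} = t_{1 + ((3701-1) mod 29)} = t_{18} = 37.

37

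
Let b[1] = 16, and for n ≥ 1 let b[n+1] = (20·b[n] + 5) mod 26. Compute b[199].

17

Listing terms: b[1] = 16, b[2] = 13, b[3] = 5, b[4] = 1, b[5] = 25, b[6] = 11, b[7] = 17, b[8] = 7, b[9] = 15, b[10] = 19, b[11] = 21, b[12] = 9, b[13] = 3, b[14] = 13.
Since b[14] = b[2] = 13, the sequence is eventually periodic: after a pre-period of length 1 it cycles with period 12.
For n ≥ 2, b[n] depends only on (n - 2) mod 12. (199 - 2) mod 12 = 5, so b[199] = b[7] = 17.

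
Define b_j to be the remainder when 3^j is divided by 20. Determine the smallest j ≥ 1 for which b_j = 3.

1

b_0 = 1, b_1 = 3, b_2 = 9, b_3 = 7, b_4 = 1.
The sequence repeats with period 4.
The value 3 first appears (with j ≥ 1) at b_1.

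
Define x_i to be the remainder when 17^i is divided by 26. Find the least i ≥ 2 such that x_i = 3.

We have x_1 = 17,  x_2 = 3,  x_3 = 25,  x_4 = 9,  x_5 = 23,  x_6 = 1,  x_7 = 17.
Since x_7 = x_1 = 17, the sequence is periodic with period 6.
The value 3 first appears (with i ≥ 2) at x_2.

2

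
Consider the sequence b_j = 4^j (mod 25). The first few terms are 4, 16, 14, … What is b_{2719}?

19

We have b_1 = 4,  b_2 = 16,  b_3 = 14,  b_4 = 6,  b_5 = 24,  b_6 = 21,  b_7 = 9,  b_8 = 11,  b_9 = 19,  b_{10} = 1,  b_{11} = 4.
The sequence repeats with period 10.
So b_{2719} = b_{1 + ((2719-1) mod 10)} = b_9 = 19.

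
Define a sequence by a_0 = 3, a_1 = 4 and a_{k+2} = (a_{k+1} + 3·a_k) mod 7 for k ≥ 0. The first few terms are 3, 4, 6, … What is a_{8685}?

5

Listing terms: a_0 = 3; a_1 = 4; a_2 = 6; a_3 = 4; a_4 = 1; a_5 = 6; a_6 = 2; a_7 = 6; a_8 = 5; a_9 = 2; a_{10} = 3; a_{11} = 2; a_{12} = 4; a_{13} = 3; a_{14} = 1; a_{15} = 3; a_{16} = 6; a_{17} = 1; a_{18} = 5; a_{19} = 1; a_{20} = 2; a_{21} = 5; a_{22} = 4; a_{23} = 5; a_{24} = 3; a_{25} = 4.
The sequence repeats with period 24.
(8685 - 0) mod 24 = 21, so a_{8685} = a_{21} = 5.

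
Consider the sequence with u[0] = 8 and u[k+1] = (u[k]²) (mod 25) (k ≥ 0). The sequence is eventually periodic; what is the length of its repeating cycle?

4

Listing terms: u[0] = 8,  u[1] = 14,  u[2] = 21,  u[3] = 16,  u[4] = 6,  u[5] = 11,  u[6] = 21.
Since u[6] = u[2] = 21, the sequence is eventually periodic: after a pre-period of length 2 it cycles with period 4.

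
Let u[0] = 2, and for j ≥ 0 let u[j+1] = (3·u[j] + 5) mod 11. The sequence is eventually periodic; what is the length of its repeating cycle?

5

We have u[0] = 2,  u[1] = 0,  u[2] = 5,  u[3] = 9,  u[4] = 10,  u[5] = 2.
The sequence repeats with period 5.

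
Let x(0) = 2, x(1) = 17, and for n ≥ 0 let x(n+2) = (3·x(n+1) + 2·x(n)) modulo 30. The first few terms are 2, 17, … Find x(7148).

Listing terms: x(0) = 2; x(1) = 17; x(2) = 25; x(3) = 19; x(4) = 17; x(5) = 29; x(6) = 1; x(7) = 1; x(8) = 5; x(9) = 17; x(10) = 1; x(11) = 7; x(12) = 23; x(13) = 23; x(14) = 25; x(15) = 1; x(16) = 23; x(17) = 11; x(18) = 19; x(19) = 19; x(20) = 5; x(21) = 23; x(22) = 19; x(23) = 13; x(24) = 17; x(25) = 17; x(26) = 25.
Since (x(25), x(26)) = (x(1), x(2)) = (17, 25) (two consecutive terms determine the rest), the sequence is eventually periodic: after a pre-period of length 1 it cycles with period 24.
For n ≥ 1, x(n) depends only on (n - 1) mod 24. (7148 - 1) mod 24 = 19, so x(7148) = x(20) = 5.

5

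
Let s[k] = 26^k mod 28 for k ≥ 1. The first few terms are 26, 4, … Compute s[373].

Computing terms: s[1] = 26; s[2] = 4; s[3] = 20; s[4] = 16; s[5] = 24; s[6] = 8; s[7] = 12; s[8] = 4.
Since s[8] = s[2] = 4, the sequence is eventually periodic: after a pre-period of length 1 it cycles with period 6.
For k ≥ 2, s[k] depends only on (k - 2) mod 6. (373 - 2) mod 6 = 5, so s[373] = s[7] = 12.

12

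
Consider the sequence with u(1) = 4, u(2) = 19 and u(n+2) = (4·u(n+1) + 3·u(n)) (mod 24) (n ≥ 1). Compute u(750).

19

Listing terms: u(1) = 4; u(2) = 19; u(3) = 16; u(4) = 1; u(5) = 4; u(6) = 19.
The sequence repeats with period 4.
(750 - 1) mod 4 = 1, so u(750) = u(2) = 19.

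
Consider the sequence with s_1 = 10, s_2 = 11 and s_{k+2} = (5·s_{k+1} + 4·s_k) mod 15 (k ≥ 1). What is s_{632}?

Listing terms: s_1 = 10,  s_2 = 11,  s_3 = 5,  s_4 = 9,  s_5 = 5,  s_6 = 1,  s_7 = 10,  s_8 = 9,  s_9 = 10,  s_{10} = 11.
The sequence repeats with period 8.
(632 - 1) mod 8 = 7, so s_{632} = s_8 = 9.

9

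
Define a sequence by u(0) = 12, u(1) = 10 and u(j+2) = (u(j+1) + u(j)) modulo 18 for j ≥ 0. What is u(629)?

We have u(0) = 12,  u(1) = 10,  u(2) = 4,  u(3) = 14,  u(4) = 0,  u(5) = 14,  u(6) = 14,  u(7) = 10,  u(8) = 6,  u(9) = 16,  u(10) = 4,  u(11) = 2,  u(12) = 6,  u(13) = 8,  u(14) = 14,  u(15) = 4,  u(16) = 0,  u(17) = 4,  u(18) = 4,  u(19) = 8,  u(20) = 12,  u(21) = 2,  u(22) = 14,  u(23) = 16,  u(24) = 12,  u(25) = 10.
Since (u(24), u(25)) = (u(0), u(1)) = (12, 10) (two consecutive terms determine the rest), the sequence is periodic with period 24.
So u(629) = u(0 + ((629-0) mod 24)) = u(5) = 14.

14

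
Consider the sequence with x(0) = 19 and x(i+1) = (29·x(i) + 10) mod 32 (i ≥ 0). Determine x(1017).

x(0) = 19, x(1) = 17, x(2) = 23, x(3) = 5, x(4) = 27, x(5) = 25, x(6) = 31, x(7) = 13, x(8) = 3, x(9) = 1, x(10) = 7, x(11) = 21, x(12) = 11, x(13) = 9, x(14) = 15, x(15) = 29, x(16) = 19.
The sequence repeats with period 16.
(1017 - 0) mod 16 = 9, so x(1017) = x(9) = 1.

1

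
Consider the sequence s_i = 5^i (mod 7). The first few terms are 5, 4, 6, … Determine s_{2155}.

5

s_1 = 5,  s_2 = 4,  s_3 = 6,  s_4 = 2,  s_5 = 3,  s_6 = 1,  s_7 = 5.
The sequence repeats with period 6.
(2155 - 1) mod 6 = 0, so s_{2155} = s_1 = 5.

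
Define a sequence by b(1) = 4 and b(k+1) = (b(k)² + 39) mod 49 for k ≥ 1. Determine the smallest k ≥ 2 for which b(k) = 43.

6

b(1) = 4, b(2) = 6, b(3) = 26, b(4) = 29, b(5) = 47, b(6) = 43, b(7) = 26.
Since b(7) = b(3) = 26, the sequence is eventually periodic: after a pre-period of length 2 it cycles with period 4.
The value 43 first appears (with k ≥ 2) at b(6).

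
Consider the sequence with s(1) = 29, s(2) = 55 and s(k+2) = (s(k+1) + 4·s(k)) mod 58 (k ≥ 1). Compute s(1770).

19

s(1) = 29, s(2) = 55, s(3) = 55, s(4) = 43, s(5) = 31, s(6) = 29, s(7) = 37, s(8) = 37, s(9) = 11, s(10) = 43, s(11) = 29, s(12) = 27, s(13) = 27, s(14) = 19, s(15) = 11, s(16) = 29, s(17) = 15, s(18) = 15, s(19) = 17, s(20) = 19, s(21) = 29, s(22) = 47, s(23) = 47, s(24) = 3, s(25) = 17, s(26) = 29, s(27) = 39, s(28) = 39, s(29) = 21, s(30) = 3, s(31) = 29, s(32) = 41, s(33) = 41, s(34) = 31, s(35) = 21, s(36) = 29, s(37) = 55.
The sequence repeats with period 35.
So s(1770) = s(1 + ((1770-1) mod 35)) = s(20) = 19.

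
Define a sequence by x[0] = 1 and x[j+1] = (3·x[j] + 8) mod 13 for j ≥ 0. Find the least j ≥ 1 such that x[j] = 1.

Computing terms: x[0] = 1; x[1] = 11; x[2] = 2; x[3] = 1.
Since x[3] = x[0] = 1, the sequence is periodic with period 3.
The value 1 next appears (with j ≥ 1) at x[3].

3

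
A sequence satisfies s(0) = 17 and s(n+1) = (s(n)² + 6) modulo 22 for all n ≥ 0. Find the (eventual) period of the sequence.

5

s(0) = 17, s(1) = 9, s(2) = 21, s(3) = 7, s(4) = 11, s(5) = 17.
The sequence repeats with period 5.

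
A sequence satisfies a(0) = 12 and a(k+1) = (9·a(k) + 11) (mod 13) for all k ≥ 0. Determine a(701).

3

We have a(0) = 12, a(1) = 2, a(2) = 3, a(3) = 12.
Since a(3) = a(0) = 12, the sequence is periodic with period 3.
(701 - 0) mod 3 = 2, so a(701) = a(2) = 3.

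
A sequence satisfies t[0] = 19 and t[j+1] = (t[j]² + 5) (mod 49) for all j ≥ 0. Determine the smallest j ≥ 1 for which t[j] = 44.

2

Listing terms: t[0] = 19, t[1] = 23, t[2] = 44, t[3] = 30, t[4] = 23.
Since t[4] = t[1] = 23, the sequence is eventually periodic: after a pre-period of length 1 it cycles with period 3.
The value 44 first appears (with j ≥ 1) at t[2].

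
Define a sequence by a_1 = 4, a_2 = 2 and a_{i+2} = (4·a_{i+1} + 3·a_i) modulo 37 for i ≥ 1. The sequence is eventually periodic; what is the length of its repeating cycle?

Listing terms: a_1 = 4,  a_2 = 2,  a_3 = 20,  a_4 = 12,  a_5 = 34,  a_6 = 24,  a_7 = 13,  a_8 = 13,  a_9 = 17,  a_{10} = 33,  a_{11} = 35,  a_{12} = 17,  a_{13} = 25,  a_{14} = 3,  a_{15} = 13,  a_{16} = 24,  a_{17} = 24,  a_{18} = 20,  a_{19} = 4,  a_{20} = 2.
The sequence repeats with period 18.

18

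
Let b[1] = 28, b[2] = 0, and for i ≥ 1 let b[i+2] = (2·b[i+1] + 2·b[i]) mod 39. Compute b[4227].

17

Computing terms: b[1] = 28, b[2] = 0, b[3] = 17, b[4] = 34, b[5] = 24, b[6] = 38, b[7] = 7, b[8] = 12, b[9] = 38, b[10] = 22, b[11] = 3, b[12] = 11, b[13] = 28, b[14] = 0.
The sequence repeats with period 12.
(4227 - 1) mod 12 = 2, so b[4227] = b[3] = 17.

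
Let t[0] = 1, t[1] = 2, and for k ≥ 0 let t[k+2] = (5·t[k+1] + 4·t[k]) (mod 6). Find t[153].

2

t[0] = 1; t[1] = 2; t[2] = 2; t[3] = 0; t[4] = 2; t[5] = 4; t[6] = 4; t[7] = 0; t[8] = 4; t[9] = 2; t[10] = 2.
Since (t[9], t[10]) = (t[1], t[2]) = (2, 2) (two consecutive terms determine the rest), the sequence is eventually periodic: after a pre-period of length 1 it cycles with period 8.
For k ≥ 1, t[k] depends only on (k - 1) mod 8. (153 - 1) mod 8 = 0, so t[153] = t[1] = 2.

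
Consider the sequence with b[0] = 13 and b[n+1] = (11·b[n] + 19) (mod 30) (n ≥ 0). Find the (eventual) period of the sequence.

10

Listing terms: b[0] = 13,  b[1] = 12,  b[2] = 1,  b[3] = 0,  b[4] = 19,  b[5] = 18,  b[6] = 7,  b[7] = 6,  b[8] = 25,  b[9] = 24,  b[10] = 13.
The sequence repeats with period 10.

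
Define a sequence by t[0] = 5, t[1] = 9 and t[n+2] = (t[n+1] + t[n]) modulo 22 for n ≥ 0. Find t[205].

5

t[0] = 5, t[1] = 9, t[2] = 14, t[3] = 1, t[4] = 15, t[5] = 16, t[6] = 9, t[7] = 3, t[8] = 12, t[9] = 15, t[10] = 5, t[11] = 20, t[12] = 3, t[13] = 1, t[14] = 4, t[15] = 5, t[16] = 9.
Since (t[15], t[16]) = (t[0], t[1]) = (5, 9) (two consecutive terms determine the rest), the sequence is periodic with period 15.
So t[205] = t[0 + ((205-0) mod 15)] = t[10] = 5.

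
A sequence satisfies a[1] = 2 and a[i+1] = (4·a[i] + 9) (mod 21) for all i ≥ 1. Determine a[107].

17

Listing terms: a[1] = 2, a[2] = 17, a[3] = 14, a[4] = 2.
Since a[4] = a[1] = 2, the sequence is periodic with period 3.
So a[107] = a[1 + ((107-1) mod 3)] = a[2] = 17.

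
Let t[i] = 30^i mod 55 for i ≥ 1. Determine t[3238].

We have t[1] = 30,  t[2] = 20,  t[3] = 50,  t[4] = 15,  t[5] = 10,  t[6] = 25,  t[7] = 35,  t[8] = 5,  t[9] = 40,  t[10] = 45,  t[11] = 30.
Since t[11] = t[1] = 30, the sequence is periodic with period 10.
(3238 - 1) mod 10 = 7, so t[3238] = t[8] = 5.

5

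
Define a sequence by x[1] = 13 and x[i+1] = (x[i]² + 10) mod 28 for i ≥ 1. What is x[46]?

x[1] = 13,  x[2] = 11,  x[3] = 19,  x[4] = 7,  x[5] = 3,  x[6] = 19.
Since x[6] = x[3] = 19, the sequence is eventually periodic: after a pre-period of length 2 it cycles with period 3.
For i ≥ 3, x[i] depends only on (i - 3) mod 3. (46 - 3) mod 3 = 1, so x[46] = x[4] = 7.

7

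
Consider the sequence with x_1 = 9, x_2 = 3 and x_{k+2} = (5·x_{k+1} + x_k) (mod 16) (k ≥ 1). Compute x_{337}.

Listing terms: x_1 = 9,  x_2 = 3,  x_3 = 8,  x_4 = 11,  x_5 = 15,  x_6 = 6,  x_7 = 13,  x_8 = 7,  x_9 = 0,  x_{10} = 7,  x_{11} = 3,  x_{12} = 6,  x_{13} = 1,  x_{14} = 11,  x_{15} = 8,  x_{16} = 3,  x_{17} = 7,  x_{18} = 6,  x_{19} = 5,  x_{20} = 15,  x_{21} = 0,  x_{22} = 15,  x_{23} = 11,  x_{24} = 6,  x_{25} = 9,  x_{26} = 3.
Since (x_{25}, x_{26}) = (x_1, x_2) = (9, 3) (two consecutive terms determine the rest), the sequence is periodic with period 24.
(337 - 1) mod 24 = 0, so x_{337} = x_1 = 9.

9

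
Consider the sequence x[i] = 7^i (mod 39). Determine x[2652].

x[0] = 1; x[1] = 7; x[2] = 10; x[3] = 31; x[4] = 22; x[5] = 37; x[6] = 25; x[7] = 19; x[8] = 16; x[9] = 34; x[10] = 4; x[11] = 28; x[12] = 1.
The sequence repeats with period 12.
(2652 - 0) mod 12 = 0, so x[2652] = x[0] = 1.

1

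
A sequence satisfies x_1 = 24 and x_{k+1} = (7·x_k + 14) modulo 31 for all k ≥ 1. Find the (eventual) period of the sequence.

We have x_1 = 24,  x_2 = 27,  x_3 = 17,  x_4 = 9,  x_5 = 15,  x_6 = 26,  x_7 = 10,  x_8 = 22,  x_9 = 13,  x_{10} = 12,  x_{11} = 5,  x_{12} = 18,  x_{13} = 16,  x_{14} = 2,  x_{15} = 28,  x_{16} = 24.
Since x_{16} = x_1 = 24, the sequence is periodic with period 15.

15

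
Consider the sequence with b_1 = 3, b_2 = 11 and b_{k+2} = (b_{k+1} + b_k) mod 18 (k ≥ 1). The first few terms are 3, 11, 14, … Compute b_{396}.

Computing terms: b_1 = 3,  b_2 = 11,  b_3 = 14,  b_4 = 7,  b_5 = 3,  b_6 = 10,  b_7 = 13,  b_8 = 5,  b_9 = 0,  b_{10} = 5,  b_{11} = 5,  b_{12} = 10,  b_{13} = 15,  b_{14} = 7,  b_{15} = 4,  b_{16} = 11,  b_{17} = 15,  b_{18} = 8,  b_{19} = 5,  b_{20} = 13,  b_{21} = 0,  b_{22} = 13,  b_{23} = 13,  b_{24} = 8,  b_{25} = 3,  b_{26} = 11.
The sequence repeats with period 24.
(396 - 1) mod 24 = 11, so b_{396} = b_{12} = 10.

10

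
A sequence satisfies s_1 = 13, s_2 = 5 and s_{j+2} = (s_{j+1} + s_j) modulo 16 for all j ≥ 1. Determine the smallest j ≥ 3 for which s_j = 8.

Listing terms: s_1 = 13,  s_2 = 5,  s_3 = 2,  s_4 = 7,  s_5 = 9,  s_6 = 0,  s_7 = 9,  s_8 = 9,  s_9 = 2,  s_{10} = 11,  s_{11} = 13,  s_{12} = 8,  s_{13} = 5,  s_{14} = 13,  s_{15} = 2,  s_{16} = 15,  s_{17} = 1,  s_{18} = 0,  s_{19} = 1,  s_{20} = 1,  s_{21} = 2,  s_{22} = 3,  s_{23} = 5,  s_{24} = 8,  s_{25} = 13,  s_{26} = 5.
Since (s_{25}, s_{26}) = (s_1, s_2) = (13, 5) (two consecutive terms determine the rest), the sequence is periodic with period 24.
The value 8 first appears (with j ≥ 3) at s_{12}.

12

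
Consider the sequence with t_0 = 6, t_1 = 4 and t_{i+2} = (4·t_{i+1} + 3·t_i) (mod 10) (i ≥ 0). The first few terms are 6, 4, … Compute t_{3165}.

4

Listing terms: t_0 = 6, t_1 = 4, t_2 = 4, t_3 = 8, t_4 = 4, t_5 = 0, t_6 = 2, t_7 = 8, t_8 = 8, t_9 = 6, t_{10} = 8, t_{11} = 0, t_{12} = 4, t_{13} = 6, t_{14} = 6, t_{15} = 2, t_{16} = 6, t_{17} = 0, t_{18} = 8, t_{19} = 2, t_{20} = 2, t_{21} = 4, t_{22} = 2, t_{23} = 0, t_{24} = 6, t_{25} = 4.
Since (t_{24}, t_{25}) = (t_0, t_1) = (6, 4) (two consecutive terms determine the rest), the sequence is periodic with period 24.
So t_{3165} = t_{0 + ((3165-0) mod 24)} = t_{21} = 4.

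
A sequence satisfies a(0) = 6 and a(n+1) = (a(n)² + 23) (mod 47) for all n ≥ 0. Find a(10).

Listing terms: a(0) = 6, a(1) = 12, a(2) = 26, a(3) = 41, a(4) = 12.
Since a(4) = a(1) = 12, the sequence is eventually periodic: after a pre-period of length 1 it cycles with period 3.
For n ≥ 1, a(n) depends only on (n - 1) mod 3. (10 - 1) mod 3 = 0, so a(10) = a(1) = 12.

12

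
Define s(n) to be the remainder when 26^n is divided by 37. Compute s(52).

Computing terms: s(0) = 1; s(1) = 26; s(2) = 10; s(3) = 1.
The sequence repeats with period 3.
So s(52) = s(0 + ((52-0) mod 3)) = s(1) = 26.

26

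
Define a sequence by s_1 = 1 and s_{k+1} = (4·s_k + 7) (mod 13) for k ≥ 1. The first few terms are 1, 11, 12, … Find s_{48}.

s_1 = 1,  s_2 = 11,  s_3 = 12,  s_4 = 3,  s_5 = 6,  s_6 = 5,  s_7 = 1.
The sequence repeats with period 6.
(48 - 1) mod 6 = 5, so s_{48} = s_6 = 5.

5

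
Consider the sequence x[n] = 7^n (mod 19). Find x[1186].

x[0] = 1; x[1] = 7; x[2] = 11; x[3] = 1.
The sequence repeats with period 3.
So x[1186] = x[0 + ((1186-0) mod 3)] = x[1] = 7.

7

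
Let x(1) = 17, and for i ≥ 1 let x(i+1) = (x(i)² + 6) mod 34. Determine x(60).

27

Listing terms: x(1) = 17; x(2) = 23; x(3) = 25; x(4) = 19; x(5) = 27; x(6) = 21; x(7) = 5; x(8) = 31; x(9) = 15; x(10) = 27.
Since x(10) = x(5) = 27, the sequence is eventually periodic: after a pre-period of length 4 it cycles with period 5.
For i ≥ 5, x(i) depends only on (i - 5) mod 5. (60 - 5) mod 5 = 0, so x(60) = x(5) = 27.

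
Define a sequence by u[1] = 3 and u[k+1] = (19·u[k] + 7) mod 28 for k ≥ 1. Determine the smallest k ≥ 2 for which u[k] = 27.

Computing terms: u[1] = 3; u[2] = 8; u[3] = 19; u[4] = 4; u[5] = 27; u[6] = 16; u[7] = 3.
The sequence repeats with period 6.
The value 27 first appears (with k ≥ 2) at u[5].

5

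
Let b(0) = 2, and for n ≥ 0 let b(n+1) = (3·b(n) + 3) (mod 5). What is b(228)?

We have b(0) = 2,  b(1) = 4,  b(2) = 0,  b(3) = 3,  b(4) = 2.
The sequence repeats with period 4.
(228 - 0) mod 4 = 0, so b(228) = b(0) = 2.

2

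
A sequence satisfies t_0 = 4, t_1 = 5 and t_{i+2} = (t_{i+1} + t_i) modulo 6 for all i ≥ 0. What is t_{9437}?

1

Listing terms: t_0 = 4, t_1 = 5, t_2 = 3, t_3 = 2, t_4 = 5, t_5 = 1, t_6 = 0, t_7 = 1, t_8 = 1, t_9 = 2, t_{10} = 3, t_{11} = 5, t_{12} = 2, t_{13} = 1, t_{14} = 3, t_{15} = 4, t_{16} = 1, t_{17} = 5, t_{18} = 0, t_{19} = 5, t_{20} = 5, t_{21} = 4, t_{22} = 3, t_{23} = 1, t_{24} = 4, t_{25} = 5.
Since (t_{24}, t_{25}) = (t_0, t_1) = (4, 5) (two consecutive terms determine the rest), the sequence is periodic with period 24.
(9437 - 0) mod 24 = 5, so t_{9437} = t_5 = 1.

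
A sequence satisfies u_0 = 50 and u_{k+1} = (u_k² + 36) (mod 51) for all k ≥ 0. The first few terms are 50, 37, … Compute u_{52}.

1

Computing terms: u_0 = 50; u_1 = 37; u_2 = 28; u_3 = 4; u_4 = 1; u_5 = 37.
Since u_5 = u_1 = 37, the sequence is eventually periodic: after a pre-period of length 1 it cycles with period 4.
For k ≥ 1, u_k depends only on (k - 1) mod 4. (52 - 1) mod 4 = 3, so u_{52} = u_4 = 1.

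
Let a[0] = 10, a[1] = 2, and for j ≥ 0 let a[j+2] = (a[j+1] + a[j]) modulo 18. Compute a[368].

We have a[0] = 10, a[1] = 2, a[2] = 12, a[3] = 14, a[4] = 8, a[5] = 4, a[6] = 12, a[7] = 16, a[8] = 10, a[9] = 8, a[10] = 0, a[11] = 8, a[12] = 8, a[13] = 16, a[14] = 6, a[15] = 4, a[16] = 10, a[17] = 14, a[18] = 6, a[19] = 2, a[20] = 8, a[21] = 10, a[22] = 0, a[23] = 10, a[24] = 10, a[25] = 2.
Since (a[24], a[25]) = (a[0], a[1]) = (10, 2) (two consecutive terms determine the rest), the sequence is periodic with period 24.
(368 - 0) mod 24 = 8, so a[368] = a[8] = 10.

10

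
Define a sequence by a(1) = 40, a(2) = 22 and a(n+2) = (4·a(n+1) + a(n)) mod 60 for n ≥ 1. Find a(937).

Listing terms: a(1) = 40, a(2) = 22, a(3) = 8, a(4) = 54, a(5) = 44, a(6) = 50, a(7) = 4, a(8) = 6, a(9) = 28, a(10) = 58, a(11) = 20, a(12) = 18, a(13) = 32, a(14) = 26, a(15) = 16, a(16) = 30, a(17) = 16, a(18) = 34, a(19) = 32, a(20) = 42, a(21) = 20, a(22) = 2, a(23) = 28, a(24) = 54, a(25) = 4, a(26) = 10, a(27) = 44, a(28) = 6, a(29) = 8, a(30) = 38, a(31) = 40, a(32) = 18, a(33) = 52, a(34) = 46, a(35) = 56, a(36) = 30, a(37) = 56, a(38) = 14, a(39) = 52, a(40) = 42, a(41) = 40, a(42) = 22.
Since (a(41), a(42)) = (a(1), a(2)) = (40, 22) (two consecutive terms determine the rest), the sequence is periodic with period 40.
(937 - 1) mod 40 = 16, so a(937) = a(17) = 16.

16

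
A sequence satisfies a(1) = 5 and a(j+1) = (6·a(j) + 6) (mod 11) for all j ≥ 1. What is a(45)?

4

We have a(1) = 5; a(2) = 3; a(3) = 2; a(4) = 7; a(5) = 4; a(6) = 8; a(7) = 10; a(8) = 0; a(9) = 6; a(10) = 9; a(11) = 5.
The sequence repeats with period 10.
So a(45) = a(1 + ((45-1) mod 10)) = a(5) = 4.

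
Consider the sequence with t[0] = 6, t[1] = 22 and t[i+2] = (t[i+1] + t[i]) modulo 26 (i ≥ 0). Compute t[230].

We have t[0] = 6; t[1] = 22; t[2] = 2; t[3] = 24; t[4] = 0; t[5] = 24; t[6] = 24; t[7] = 22; t[8] = 20; t[9] = 16; t[10] = 10; t[11] = 0; t[12] = 10; t[13] = 10; t[14] = 20; t[15] = 4; t[16] = 24; t[17] = 2; t[18] = 0; t[19] = 2; t[20] = 2; t[21] = 4; t[22] = 6; t[23] = 10; t[24] = 16; t[25] = 0; t[26] = 16; t[27] = 16; t[28] = 6; t[29] = 22.
Since (t[28], t[29]) = (t[0], t[1]) = (6, 22) (two consecutive terms determine the rest), the sequence is periodic with period 28.
(230 - 0) mod 28 = 6, so t[230] = t[6] = 24.

24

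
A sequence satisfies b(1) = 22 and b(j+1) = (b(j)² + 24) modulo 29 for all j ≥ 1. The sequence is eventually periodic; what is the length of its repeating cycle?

4

Listing terms: b(1) = 22; b(2) = 15; b(3) = 17; b(4) = 23; b(5) = 2; b(6) = 28; b(7) = 25; b(8) = 11; b(9) = 0; b(10) = 24; b(11) = 20; b(12) = 18; b(13) = 0.
Since b(13) = b(9) = 0, the sequence is eventually periodic: after a pre-period of length 8 it cycles with period 4.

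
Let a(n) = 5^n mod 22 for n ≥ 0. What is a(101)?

We have a(0) = 1, a(1) = 5, a(2) = 3, a(3) = 15, a(4) = 9, a(5) = 1.
The sequence repeats with period 5.
So a(101) = a(0 + ((101-0) mod 5)) = a(1) = 5.

5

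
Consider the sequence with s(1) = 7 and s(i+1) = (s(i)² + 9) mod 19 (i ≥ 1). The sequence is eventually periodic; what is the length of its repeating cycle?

6

s(1) = 7, s(2) = 1, s(3) = 10, s(4) = 14, s(5) = 15, s(6) = 6, s(7) = 7.
The sequence repeats with period 6.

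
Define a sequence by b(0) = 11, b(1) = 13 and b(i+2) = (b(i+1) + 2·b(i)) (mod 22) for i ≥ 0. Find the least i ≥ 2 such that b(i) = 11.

5

b(0) = 11; b(1) = 13; b(2) = 13; b(3) = 17; b(4) = 21; b(5) = 11; b(6) = 9; b(7) = 9; b(8) = 5; b(9) = 1; b(10) = 11; b(11) = 13.
Since (b(10), b(11)) = (b(0), b(1)) = (11, 13) (two consecutive terms determine the rest), the sequence is periodic with period 10.
The value 11 first appears (with i ≥ 2) at b(5).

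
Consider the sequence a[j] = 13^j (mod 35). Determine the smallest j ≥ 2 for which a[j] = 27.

a[1] = 13; a[2] = 29; a[3] = 27; a[4] = 1; a[5] = 13.
The sequence repeats with period 4.
The value 27 first appears (with j ≥ 2) at a[3].

3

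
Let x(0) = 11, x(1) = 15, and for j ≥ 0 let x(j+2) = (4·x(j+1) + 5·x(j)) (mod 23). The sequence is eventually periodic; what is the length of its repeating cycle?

22

x(0) = 11,  x(1) = 15,  x(2) = 0,  x(3) = 6,  x(4) = 1,  x(5) = 11,  x(6) = 3,  x(7) = 21,  x(8) = 7,  x(9) = 18,  x(10) = 15,  x(11) = 12,  x(12) = 8,  x(13) = 0,  x(14) = 17,  x(15) = 22,  x(16) = 12,  x(17) = 20,  x(18) = 2,  x(19) = 16,  x(20) = 5,  x(21) = 8,  x(22) = 11,  x(23) = 15.
Since (x(22), x(23)) = (x(0), x(1)) = (11, 15) (two consecutive terms determine the rest), the sequence is periodic with period 22.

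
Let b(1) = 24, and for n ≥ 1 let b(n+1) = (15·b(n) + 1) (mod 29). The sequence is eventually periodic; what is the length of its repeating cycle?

28

b(1) = 24, b(2) = 13, b(3) = 22, b(4) = 12, b(5) = 7, b(6) = 19, b(7) = 25, b(8) = 28, b(9) = 15, b(10) = 23, b(11) = 27, b(12) = 0, b(13) = 1, b(14) = 16, b(15) = 9, b(16) = 20, b(17) = 11, b(18) = 21, b(19) = 26, b(20) = 14, b(21) = 8, b(22) = 5, b(23) = 18, b(24) = 10, b(25) = 6, b(26) = 4, b(27) = 3, b(28) = 17, b(29) = 24.
Since b(29) = b(1) = 24, the sequence is periodic with period 28.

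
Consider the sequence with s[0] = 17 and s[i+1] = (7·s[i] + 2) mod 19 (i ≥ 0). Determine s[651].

17

Computing terms: s[0] = 17, s[1] = 7, s[2] = 13, s[3] = 17.
The sequence repeats with period 3.
So s[651] = s[0 + ((651-0) mod 3)] = s[0] = 17.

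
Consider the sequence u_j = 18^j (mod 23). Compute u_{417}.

9

Listing terms: u_1 = 18,  u_2 = 2,  u_3 = 13,  u_4 = 4,  u_5 = 3,  u_6 = 8,  u_7 = 6,  u_8 = 16,  u_9 = 12,  u_{10} = 9,  u_{11} = 1,  u_{12} = 18.
The sequence repeats with period 11.
(417 - 1) mod 11 = 9, so u_{417} = u_{10} = 9.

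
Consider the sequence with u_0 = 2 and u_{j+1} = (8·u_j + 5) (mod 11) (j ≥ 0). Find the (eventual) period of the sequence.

10

We have u_0 = 2,  u_1 = 10,  u_2 = 8,  u_3 = 3,  u_4 = 7,  u_5 = 6,  u_6 = 9,  u_7 = 0,  u_8 = 5,  u_9 = 1,  u_{10} = 2.
The sequence repeats with period 10.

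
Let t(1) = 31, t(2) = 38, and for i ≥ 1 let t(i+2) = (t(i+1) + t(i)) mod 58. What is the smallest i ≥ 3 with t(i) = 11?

Listing terms: t(1) = 31; t(2) = 38; t(3) = 11; t(4) = 49; t(5) = 2; t(6) = 51; t(7) = 53; t(8) = 46; t(9) = 41; t(10) = 29; t(11) = 12; t(12) = 41; t(13) = 53; t(14) = 36; t(15) = 31; t(16) = 9; t(17) = 40; t(18) = 49; t(19) = 31; t(20) = 22; t(21) = 53; t(22) = 17; t(23) = 12; t(24) = 29; t(25) = 41; t(26) = 12; t(27) = 53; t(28) = 7; t(29) = 2; t(30) = 9; t(31) = 11; t(32) = 20; t(33) = 31; t(34) = 51; t(35) = 24; t(36) = 17; t(37) = 41; t(38) = 0; t(39) = 41; t(40) = 41; t(41) = 24; t(42) = 7; t(43) = 31; t(44) = 38.
Since (t(43), t(44)) = (t(1), t(2)) = (31, 38) (two consecutive terms determine the rest), the sequence is periodic with period 42.
The value 11 first appears (with i ≥ 3) at t(3).

3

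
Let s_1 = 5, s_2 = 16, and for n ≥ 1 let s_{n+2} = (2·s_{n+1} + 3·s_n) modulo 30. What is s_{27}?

We have s_1 = 5, s_2 = 16, s_3 = 17, s_4 = 22, s_5 = 5, s_6 = 16.
The sequence repeats with period 4.
(27 - 1) mod 4 = 2, so s_{27} = s_3 = 17.

17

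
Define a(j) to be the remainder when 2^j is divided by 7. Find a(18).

1

We have a(0) = 1, a(1) = 2, a(2) = 4, a(3) = 1.
The sequence repeats with period 3.
(18 - 0) mod 3 = 0, so a(18) = a(0) = 1.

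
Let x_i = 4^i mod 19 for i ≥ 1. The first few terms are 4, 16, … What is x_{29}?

Computing terms: x_1 = 4, x_2 = 16, x_3 = 7, x_4 = 9, x_5 = 17, x_6 = 11, x_7 = 6, x_8 = 5, x_9 = 1, x_{10} = 4.
Since x_{10} = x_1 = 4, the sequence is periodic with period 9.
So x_{29} = x_{1 + ((29-1) mod 9)} = x_2 = 16.

16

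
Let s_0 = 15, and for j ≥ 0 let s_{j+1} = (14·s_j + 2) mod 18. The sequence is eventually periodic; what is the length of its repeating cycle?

Listing terms: s_0 = 15, s_1 = 14, s_2 = 0, s_3 = 2, s_4 = 12, s_5 = 8, s_6 = 6, s_7 = 14.
Since s_7 = s_1 = 14, the sequence is eventually periodic: after a pre-period of length 1 it cycles with period 6.

6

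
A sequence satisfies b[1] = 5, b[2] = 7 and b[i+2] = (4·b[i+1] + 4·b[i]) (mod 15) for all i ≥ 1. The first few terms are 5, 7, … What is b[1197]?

13

b[1] = 5,  b[2] = 7,  b[3] = 3,  b[4] = 10,  b[5] = 7,  b[6] = 8,  b[7] = 0,  b[8] = 2,  b[9] = 8,  b[10] = 10,  b[11] = 12,  b[12] = 13,  b[13] = 10,  b[14] = 2,  b[15] = 3,  b[16] = 5,  b[17] = 2,  b[18] = 13,  b[19] = 0,  b[20] = 7,  b[21] = 13,  b[22] = 5,  b[23] = 12,  b[24] = 8,  b[25] = 5,  b[26] = 7.
Since (b[25], b[26]) = (b[1], b[2]) = (5, 7) (two consecutive terms determine the rest), the sequence is periodic with period 24.
(1197 - 1) mod 24 = 20, so b[1197] = b[21] = 13.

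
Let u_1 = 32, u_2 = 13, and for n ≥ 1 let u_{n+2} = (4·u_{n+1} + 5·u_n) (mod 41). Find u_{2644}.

u_1 = 32; u_2 = 13; u_3 = 7; u_4 = 11; u_5 = 38; u_6 = 2; u_7 = 34; u_8 = 23; u_9 = 16; u_{10} = 15; u_{11} = 17; u_{12} = 20; u_{13} = 1; u_{14} = 22; u_{15} = 11; u_{16} = 31; u_{17} = 15; u_{18} = 10; u_{19} = 33; u_{20} = 18; u_{21} = 32; u_{22} = 13.
Since (u_{21}, u_{22}) = (u_1, u_2) = (32, 13) (two consecutive terms determine the rest), the sequence is periodic with period 20.
(2644 - 1) mod 20 = 3, so u_{2644} = u_4 = 11.

11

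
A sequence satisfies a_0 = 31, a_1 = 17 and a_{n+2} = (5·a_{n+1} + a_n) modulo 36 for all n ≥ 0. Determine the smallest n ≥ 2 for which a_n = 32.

20

Computing terms: a_0 = 31,  a_1 = 17,  a_2 = 8,  a_3 = 21,  a_4 = 5,  a_5 = 10,  a_6 = 19,  a_7 = 33,  a_8 = 4,  a_9 = 17,  a_{10} = 17,  a_{11} = 30,  a_{12} = 23,  a_{13} = 1,  a_{14} = 28,  a_{15} = 33,  a_{16} = 13,  a_{17} = 26,  a_{18} = 35,  a_{19} = 21,  a_{20} = 32,  a_{21} = 1,  a_{22} = 1,  a_{23} = 6,  a_{24} = 31,  a_{25} = 17.
The sequence repeats with period 24.
The value 32 first appears (with n ≥ 2) at a_{20}.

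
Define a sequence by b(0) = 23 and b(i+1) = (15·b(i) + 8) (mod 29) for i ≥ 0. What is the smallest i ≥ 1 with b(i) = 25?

Computing terms: b(0) = 23; b(1) = 5; b(2) = 25; b(3) = 6; b(4) = 11; b(5) = 28; b(6) = 22; b(7) = 19; b(8) = 3; b(9) = 24; b(10) = 20; b(11) = 18; b(12) = 17; b(13) = 2; b(14) = 9; b(15) = 27; b(16) = 7; b(17) = 26; b(18) = 21; b(19) = 4; b(20) = 10; b(21) = 13; b(22) = 0; b(23) = 8; b(24) = 12; b(25) = 14; b(26) = 15; b(27) = 1; b(28) = 23.
Since b(28) = b(0) = 23, the sequence is periodic with period 28.
The value 25 first appears (with i ≥ 1) at b(2).

2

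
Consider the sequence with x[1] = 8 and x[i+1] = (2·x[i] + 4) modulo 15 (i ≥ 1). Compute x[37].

x[1] = 8, x[2] = 5, x[3] = 14, x[4] = 2, x[5] = 8.
Since x[5] = x[1] = 8, the sequence is periodic with period 4.
(37 - 1) mod 4 = 0, so x[37] = x[1] = 8.

8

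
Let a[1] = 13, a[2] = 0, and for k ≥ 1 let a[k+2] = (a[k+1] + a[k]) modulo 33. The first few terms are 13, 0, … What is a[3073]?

13

We have a[1] = 13; a[2] = 0; a[3] = 13; a[4] = 13; a[5] = 26; a[6] = 6; a[7] = 32; a[8] = 5; a[9] = 4; a[10] = 9; a[11] = 13; a[12] = 22; a[13] = 2; a[14] = 24; a[15] = 26; a[16] = 17; a[17] = 10; a[18] = 27; a[19] = 4; a[20] = 31; a[21] = 2; a[22] = 0; a[23] = 2; a[24] = 2; a[25] = 4; a[26] = 6; a[27] = 10; a[28] = 16; a[29] = 26; a[30] = 9; a[31] = 2; a[32] = 11; a[33] = 13; a[34] = 24; a[35] = 4; a[36] = 28; a[37] = 32; a[38] = 27; a[39] = 26; a[40] = 20; a[41] = 13; a[42] = 0.
Since (a[41], a[42]) = (a[1], a[2]) = (13, 0) (two consecutive terms determine the rest), the sequence is periodic with period 40.
So a[3073] = a[1 + ((3073-1) mod 40)] = a[33] = 13.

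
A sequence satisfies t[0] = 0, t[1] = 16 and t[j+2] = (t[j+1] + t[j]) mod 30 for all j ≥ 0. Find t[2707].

8

We have t[0] = 0, t[1] = 16, t[2] = 16, t[3] = 2, t[4] = 18, t[5] = 20, t[6] = 8, t[7] = 28, t[8] = 6, t[9] = 4, t[10] = 10, t[11] = 14, t[12] = 24, t[13] = 8, t[14] = 2, t[15] = 10, t[16] = 12, t[17] = 22, t[18] = 4, t[19] = 26, t[20] = 0, t[21] = 26, t[22] = 26, t[23] = 22, t[24] = 18, t[25] = 10, t[26] = 28, t[27] = 8, t[28] = 6, t[29] = 14, t[30] = 20, t[31] = 4, t[32] = 24, t[33] = 28, t[34] = 22, t[35] = 20, t[36] = 12, t[37] = 2, t[38] = 14, t[39] = 16, t[40] = 0, t[41] = 16.
Since (t[40], t[41]) = (t[0], t[1]) = (0, 16) (two consecutive terms determine the rest), the sequence is periodic with period 40.
(2707 - 0) mod 40 = 27, so t[2707] = t[27] = 8.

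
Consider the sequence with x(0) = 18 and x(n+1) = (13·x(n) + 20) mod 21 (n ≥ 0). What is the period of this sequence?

6

Computing terms: x(0) = 18, x(1) = 2, x(2) = 4, x(3) = 9, x(4) = 11, x(5) = 16, x(6) = 18.
Since x(6) = x(0) = 18, the sequence is periodic with period 6.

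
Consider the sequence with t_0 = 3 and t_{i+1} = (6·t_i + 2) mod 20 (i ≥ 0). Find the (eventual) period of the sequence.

5

t_0 = 3; t_1 = 0; t_2 = 2; t_3 = 14; t_4 = 6; t_5 = 18; t_6 = 10; t_7 = 2.
Since t_7 = t_2 = 2, the sequence is eventually periodic: after a pre-period of length 2 it cycles with period 5.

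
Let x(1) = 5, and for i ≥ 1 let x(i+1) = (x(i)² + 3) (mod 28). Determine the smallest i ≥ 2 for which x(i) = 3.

We have x(1) = 5, x(2) = 0, x(3) = 3, x(4) = 12, x(5) = 7, x(6) = 24, x(7) = 19, x(8) = 0.
Since x(8) = x(2) = 0, the sequence is eventually periodic: after a pre-period of length 1 it cycles with period 6.
The value 3 first appears (with i ≥ 2) at x(3).

3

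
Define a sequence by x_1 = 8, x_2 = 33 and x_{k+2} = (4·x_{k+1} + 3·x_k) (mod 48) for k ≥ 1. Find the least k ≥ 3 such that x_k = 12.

We have x_1 = 8; x_2 = 33; x_3 = 12; x_4 = 3; x_5 = 0; x_6 = 9; x_7 = 36; x_8 = 27; x_9 = 24; x_{10} = 33; x_{11} = 12.
Since (x_{10}, x_{11}) = (x_2, x_3) = (33, 12) (two consecutive terms determine the rest), the sequence is eventually periodic: after a pre-period of length 1 it cycles with period 8.
The value 12 first appears (with k ≥ 3) at x_3.

3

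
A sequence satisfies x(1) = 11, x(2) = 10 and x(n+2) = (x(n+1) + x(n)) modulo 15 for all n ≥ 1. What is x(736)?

x(1) = 11, x(2) = 10, x(3) = 6, x(4) = 1, x(5) = 7, x(6) = 8, x(7) = 0, x(8) = 8, x(9) = 8, x(10) = 1, x(11) = 9, x(12) = 10, x(13) = 4, x(14) = 14, x(15) = 3, x(16) = 2, x(17) = 5, x(18) = 7, x(19) = 12, x(20) = 4, x(21) = 1, x(22) = 5, x(23) = 6, x(24) = 11, x(25) = 2, x(26) = 13, x(27) = 0, x(28) = 13, x(29) = 13, x(30) = 11, x(31) = 9, x(32) = 5, x(33) = 14, x(34) = 4, x(35) = 3, x(36) = 7, x(37) = 10, x(38) = 2, x(39) = 12, x(40) = 14, x(41) = 11, x(42) = 10.
Since (x(41), x(42)) = (x(1), x(2)) = (11, 10) (two consecutive terms determine the rest), the sequence is periodic with period 40.
(736 - 1) mod 40 = 15, so x(736) = x(16) = 2.

2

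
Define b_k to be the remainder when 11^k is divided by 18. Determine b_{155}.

Computing terms: b_1 = 11, b_2 = 13, b_3 = 17, b_4 = 7, b_5 = 5, b_6 = 1, b_7 = 11.
Since b_7 = b_1 = 11, the sequence is periodic with period 6.
So b_{155} = b_{1 + ((155-1) mod 6)} = b_5 = 5.

5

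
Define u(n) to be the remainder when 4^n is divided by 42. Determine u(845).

Listing terms: u(1) = 4, u(2) = 16, u(3) = 22, u(4) = 4.
Since u(4) = u(1) = 4, the sequence is periodic with period 3.
(845 - 1) mod 3 = 1, so u(845) = u(2) = 16.

16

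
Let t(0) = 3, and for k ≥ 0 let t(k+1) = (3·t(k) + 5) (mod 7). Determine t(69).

6

t(0) = 3, t(1) = 0, t(2) = 5, t(3) = 6, t(4) = 2, t(5) = 4, t(6) = 3.
The sequence repeats with period 6.
(69 - 0) mod 6 = 3, so t(69) = t(3) = 6.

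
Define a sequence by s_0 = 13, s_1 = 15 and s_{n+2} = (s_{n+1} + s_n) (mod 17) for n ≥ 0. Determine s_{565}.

Listing terms: s_0 = 13,  s_1 = 15,  s_2 = 11,  s_3 = 9,  s_4 = 3,  s_5 = 12,  s_6 = 15,  s_7 = 10,  s_8 = 8,  s_9 = 1,  s_{10} = 9,  s_{11} = 10,  s_{12} = 2,  s_{13} = 12,  s_{14} = 14,  s_{15} = 9,  s_{16} = 6,  s_{17} = 15,  s_{18} = 4,  s_{19} = 2,  s_{20} = 6,  s_{21} = 8,  s_{22} = 14,  s_{23} = 5,  s_{24} = 2,  s_{25} = 7,  s_{26} = 9,  s_{27} = 16,  s_{28} = 8,  s_{29} = 7,  s_{30} = 15,  s_{31} = 5,  s_{32} = 3,  s_{33} = 8,  s_{34} = 11,  s_{35} = 2,  s_{36} = 13,  s_{37} = 15.
The sequence repeats with period 36.
(565 - 0) mod 36 = 25, so s_{565} = s_{25} = 7.

7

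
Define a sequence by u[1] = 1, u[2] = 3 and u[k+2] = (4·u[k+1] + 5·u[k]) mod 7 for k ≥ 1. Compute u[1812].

u[1] = 1, u[2] = 3, u[3] = 3, u[4] = 6, u[5] = 4, u[6] = 4, u[7] = 1, u[8] = 3.
Since (u[7], u[8]) = (u[1], u[2]) = (1, 3) (two consecutive terms determine the rest), the sequence is periodic with period 6.
So u[1812] = u[1 + ((1812-1) mod 6)] = u[6] = 4.

4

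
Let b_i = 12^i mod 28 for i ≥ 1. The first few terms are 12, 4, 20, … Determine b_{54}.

8

b_1 = 12,  b_2 = 4,  b_3 = 20,  b_4 = 16,  b_5 = 24,  b_6 = 8,  b_7 = 12.
Since b_7 = b_1 = 12, the sequence is periodic with period 6.
(54 - 1) mod 6 = 5, so b_{54} = b_6 = 8.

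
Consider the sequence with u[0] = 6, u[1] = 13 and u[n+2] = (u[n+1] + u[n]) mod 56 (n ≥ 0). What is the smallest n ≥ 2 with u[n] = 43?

Computing terms: u[0] = 6, u[1] = 13, u[2] = 19, u[3] = 32, u[4] = 51, u[5] = 27, u[6] = 22, u[7] = 49, u[8] = 15, u[9] = 8, u[10] = 23, u[11] = 31, u[12] = 54, u[13] = 29, u[14] = 27, u[15] = 0, u[16] = 27, u[17] = 27, u[18] = 54, u[19] = 25, u[20] = 23, u[21] = 48, u[22] = 15, u[23] = 7, u[24] = 22, u[25] = 29, u[26] = 51, u[27] = 24, u[28] = 19, u[29] = 43, u[30] = 6, u[31] = 49, u[32] = 55, u[33] = 48, u[34] = 47, u[35] = 39, u[36] = 30, u[37] = 13, u[38] = 43, u[39] = 0, u[40] = 43, u[41] = 43, u[42] = 30, u[43] = 17, u[44] = 47, u[45] = 8, u[46] = 55, u[47] = 7, u[48] = 6, u[49] = 13.
Since (u[48], u[49]) = (u[0], u[1]) = (6, 13) (two consecutive terms determine the rest), the sequence is periodic with period 48.
The value 43 first appears (with n ≥ 2) at u[29].

29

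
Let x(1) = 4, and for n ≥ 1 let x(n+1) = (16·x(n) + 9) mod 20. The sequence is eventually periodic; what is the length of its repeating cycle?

5

We have x(1) = 4, x(2) = 13, x(3) = 17, x(4) = 1, x(5) = 5, x(6) = 9, x(7) = 13.
Since x(7) = x(2) = 13, the sequence is eventually periodic: after a pre-period of length 1 it cycles with period 5.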